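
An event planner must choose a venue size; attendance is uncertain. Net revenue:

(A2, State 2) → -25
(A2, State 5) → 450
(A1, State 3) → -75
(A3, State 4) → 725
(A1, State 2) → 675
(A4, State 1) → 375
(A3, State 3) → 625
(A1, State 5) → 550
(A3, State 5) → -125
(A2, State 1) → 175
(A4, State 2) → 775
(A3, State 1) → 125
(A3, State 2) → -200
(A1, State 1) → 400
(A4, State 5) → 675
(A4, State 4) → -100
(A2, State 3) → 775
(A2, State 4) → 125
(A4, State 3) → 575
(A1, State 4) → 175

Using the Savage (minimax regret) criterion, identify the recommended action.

Column bests: State 1=400, State 2=775, State 3=775, State 4=725, State 5=675.
A1 regrets: 0, 100, 850, 550, 125 → max 850
A2 regrets: 225, 800, 0, 600, 225 → max 800
A3 regrets: 275, 975, 150, 0, 800 → max 975
A4 regrets: 25, 0, 200, 825, 0 → max 825
Smallest max regret = 800 → A2.

A2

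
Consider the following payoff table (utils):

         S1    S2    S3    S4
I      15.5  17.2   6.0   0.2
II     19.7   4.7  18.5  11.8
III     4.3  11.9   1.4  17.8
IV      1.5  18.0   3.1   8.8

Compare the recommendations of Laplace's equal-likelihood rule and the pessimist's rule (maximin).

laplace → II; maximin → II (agree)

Row averages: I=9.725, II=13.675, III=8.85, IV=7.85
Highest average = 13.675 → II.
Row minima: I=0.2, II=4.7, III=1.4, IV=1.5
Best worst-case = 4.7 → II.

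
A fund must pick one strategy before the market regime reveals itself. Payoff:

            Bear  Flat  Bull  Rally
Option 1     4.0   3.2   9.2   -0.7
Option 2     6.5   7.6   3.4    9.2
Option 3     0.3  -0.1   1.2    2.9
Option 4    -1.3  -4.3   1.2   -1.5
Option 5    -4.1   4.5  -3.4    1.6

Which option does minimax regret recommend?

Column bests: Bear=6.5, Flat=7.6, Bull=9.2, Rally=9.2.
Option 1 regrets: 2.5, 4.4, 0.0, 9.9 → max 9.9
Option 2 regrets: 0.0, 0.0, 5.8, 0.0 → max 5.8
Option 3 regrets: 6.2, 7.7, 8.0, 6.3 → max 8.0
Option 4 regrets: 7.8, 11.9, 8.0, 10.7 → max 11.9
Option 5 regrets: 10.6, 3.1, 12.6, 7.6 → max 12.6
Smallest max regret = 5.8 → Option 2.

Option 2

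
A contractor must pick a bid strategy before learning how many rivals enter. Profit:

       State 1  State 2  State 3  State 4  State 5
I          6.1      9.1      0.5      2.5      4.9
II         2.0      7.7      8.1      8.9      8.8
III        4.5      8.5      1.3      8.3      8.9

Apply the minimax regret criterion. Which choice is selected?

Column bests: State 1=6.1, State 2=9.1, State 3=8.1, State 4=8.9, State 5=8.9.
I regrets: 0.0, 0.0, 7.6, 6.4, 4.0 → max 7.6
II regrets: 4.1, 1.4, 0.0, 0.0, 0.1 → max 4.1
III regrets: 1.6, 0.6, 6.8, 0.6, 0.0 → max 6.8
Smallest max regret = 4.1 → II.

II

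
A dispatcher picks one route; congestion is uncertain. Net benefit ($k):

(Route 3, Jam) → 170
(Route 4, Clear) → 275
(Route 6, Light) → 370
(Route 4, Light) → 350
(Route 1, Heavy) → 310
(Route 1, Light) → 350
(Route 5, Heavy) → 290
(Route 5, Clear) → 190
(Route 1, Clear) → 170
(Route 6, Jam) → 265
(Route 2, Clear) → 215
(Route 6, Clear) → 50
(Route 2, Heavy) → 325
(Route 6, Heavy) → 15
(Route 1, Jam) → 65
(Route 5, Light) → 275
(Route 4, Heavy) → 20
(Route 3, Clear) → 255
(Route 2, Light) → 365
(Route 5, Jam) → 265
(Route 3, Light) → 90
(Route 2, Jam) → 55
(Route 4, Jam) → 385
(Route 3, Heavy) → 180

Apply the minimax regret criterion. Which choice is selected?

Column bests: Clear=275, Light=370, Heavy=325, Jam=385.
Route 1 regrets: 105, 20, 15, 320 → max 320
Route 2 regrets: 60, 5, 0, 330 → max 330
Route 3 regrets: 20, 280, 145, 215 → max 280
Route 4 regrets: 0, 20, 305, 0 → max 305
Route 5 regrets: 85, 95, 35, 120 → max 120
Route 6 regrets: 225, 0, 310, 120 → max 310
Smallest max regret = 120 → Route 5.

Route 5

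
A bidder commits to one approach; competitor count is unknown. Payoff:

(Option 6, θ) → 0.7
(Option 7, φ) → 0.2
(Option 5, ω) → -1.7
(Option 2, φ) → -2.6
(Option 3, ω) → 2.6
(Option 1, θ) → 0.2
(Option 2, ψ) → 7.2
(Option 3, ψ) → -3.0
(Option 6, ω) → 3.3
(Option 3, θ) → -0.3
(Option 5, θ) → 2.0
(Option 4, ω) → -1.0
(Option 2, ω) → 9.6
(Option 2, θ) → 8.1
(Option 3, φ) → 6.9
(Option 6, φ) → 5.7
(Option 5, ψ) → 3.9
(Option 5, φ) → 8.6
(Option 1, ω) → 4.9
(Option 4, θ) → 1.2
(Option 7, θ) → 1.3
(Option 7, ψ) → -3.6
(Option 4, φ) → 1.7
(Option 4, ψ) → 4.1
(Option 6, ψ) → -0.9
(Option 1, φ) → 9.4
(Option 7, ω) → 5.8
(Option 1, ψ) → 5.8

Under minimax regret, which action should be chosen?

Option 1

Column bests: θ=8.1, φ=9.4, ψ=7.2, ω=9.6.
Option 1 regrets: 7.9, 0.0, 1.4, 4.7 → max 7.9
Option 2 regrets: 0.0, 12.0, 0.0, 0.0 → max 12.0
Option 3 regrets: 8.4, 2.5, 10.2, 7.0 → max 10.2
Option 4 regrets: 6.9, 7.7, 3.1, 10.6 → max 10.6
Option 5 regrets: 6.1, 0.8, 3.3, 11.3 → max 11.3
Option 6 regrets: 7.4, 3.7, 8.1, 6.3 → max 8.1
Option 7 regrets: 6.8, 9.2, 10.8, 3.8 → max 10.8
Smallest max regret = 7.9 → Option 1.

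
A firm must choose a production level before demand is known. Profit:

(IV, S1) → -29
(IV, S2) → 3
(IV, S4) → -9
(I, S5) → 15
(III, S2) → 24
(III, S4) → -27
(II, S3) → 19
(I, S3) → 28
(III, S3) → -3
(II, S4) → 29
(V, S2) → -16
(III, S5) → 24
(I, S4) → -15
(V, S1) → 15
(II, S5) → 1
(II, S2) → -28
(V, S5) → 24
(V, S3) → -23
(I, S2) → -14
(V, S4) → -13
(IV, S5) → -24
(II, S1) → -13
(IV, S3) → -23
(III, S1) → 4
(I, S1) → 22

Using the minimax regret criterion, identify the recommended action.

Column bests: S1=22, S2=24, S3=28, S4=29, S5=24.
I regrets: 0, 38, 0, 44, 9 → max 44
II regrets: 35, 52, 9, 0, 23 → max 52
III regrets: 18, 0, 31, 56, 0 → max 56
IV regrets: 51, 21, 51, 38, 48 → max 51
V regrets: 7, 40, 51, 42, 0 → max 51
Smallest max regret = 44 → I.

I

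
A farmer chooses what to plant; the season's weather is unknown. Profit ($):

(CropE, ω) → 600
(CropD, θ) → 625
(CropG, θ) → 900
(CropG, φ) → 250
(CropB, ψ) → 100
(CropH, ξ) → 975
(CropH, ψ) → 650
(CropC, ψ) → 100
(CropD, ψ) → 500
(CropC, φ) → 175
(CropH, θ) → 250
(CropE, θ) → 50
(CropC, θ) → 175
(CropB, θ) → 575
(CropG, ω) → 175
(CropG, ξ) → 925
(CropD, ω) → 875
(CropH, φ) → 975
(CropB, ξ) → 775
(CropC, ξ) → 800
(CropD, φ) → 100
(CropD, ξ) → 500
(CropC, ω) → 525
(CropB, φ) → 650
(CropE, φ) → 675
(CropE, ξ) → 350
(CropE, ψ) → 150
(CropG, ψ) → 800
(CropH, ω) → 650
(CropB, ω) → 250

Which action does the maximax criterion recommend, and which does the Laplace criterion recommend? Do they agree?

maximax → CropH; laplace → CropH (agree)

Row maxima: CropH=975, CropB=775, CropG=925, CropD=875, CropC=800, CropE=675
Best best-case = 975 → CropH.
Row averages: CropH=700, CropB=470, CropG=610, CropD=520, CropC=355, CropE=365
Highest average = 700 → CropH.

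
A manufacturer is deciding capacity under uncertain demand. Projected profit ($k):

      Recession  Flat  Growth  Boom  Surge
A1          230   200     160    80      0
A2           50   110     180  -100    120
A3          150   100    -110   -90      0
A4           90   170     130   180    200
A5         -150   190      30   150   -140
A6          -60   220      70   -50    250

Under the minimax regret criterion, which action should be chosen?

Column bests: Recession=230, Flat=220, Growth=180, Boom=180, Surge=250.
A1 regrets: 0, 20, 20, 100, 250 → max 250
A2 regrets: 180, 110, 0, 280, 130 → max 280
A3 regrets: 80, 120, 290, 270, 250 → max 290
A4 regrets: 140, 50, 50, 0, 50 → max 140
A5 regrets: 380, 30, 150, 30, 390 → max 390
A6 regrets: 290, 0, 110, 230, 0 → max 290
Smallest max regret = 140 → A4.

A4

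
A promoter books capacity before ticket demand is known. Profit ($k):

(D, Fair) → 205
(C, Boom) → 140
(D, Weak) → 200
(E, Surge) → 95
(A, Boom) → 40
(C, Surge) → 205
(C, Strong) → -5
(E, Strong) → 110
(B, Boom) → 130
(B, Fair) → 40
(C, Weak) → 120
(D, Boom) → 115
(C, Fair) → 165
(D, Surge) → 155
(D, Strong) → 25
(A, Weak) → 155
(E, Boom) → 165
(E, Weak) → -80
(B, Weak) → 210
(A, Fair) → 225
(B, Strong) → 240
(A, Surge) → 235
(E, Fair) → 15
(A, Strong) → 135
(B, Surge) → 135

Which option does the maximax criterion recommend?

B

Row maxima: A=235, B=240, C=205, D=205, E=165
Best best-case = 240 → B.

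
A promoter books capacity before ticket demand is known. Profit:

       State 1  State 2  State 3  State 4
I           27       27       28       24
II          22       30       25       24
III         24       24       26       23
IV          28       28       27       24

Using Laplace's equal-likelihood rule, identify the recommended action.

IV

Row averages: I=26.5, II=25.25, III=24.25, IV=26.75
Highest average = 26.75 → IV.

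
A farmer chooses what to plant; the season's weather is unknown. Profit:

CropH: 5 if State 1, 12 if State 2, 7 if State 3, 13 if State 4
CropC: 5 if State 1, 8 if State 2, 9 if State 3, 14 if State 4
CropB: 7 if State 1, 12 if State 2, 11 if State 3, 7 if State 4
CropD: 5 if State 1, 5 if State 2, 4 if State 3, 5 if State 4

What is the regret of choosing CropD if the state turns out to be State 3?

7

Best payoff under State 3 is 11.
Regret = 11 − 4 = 7.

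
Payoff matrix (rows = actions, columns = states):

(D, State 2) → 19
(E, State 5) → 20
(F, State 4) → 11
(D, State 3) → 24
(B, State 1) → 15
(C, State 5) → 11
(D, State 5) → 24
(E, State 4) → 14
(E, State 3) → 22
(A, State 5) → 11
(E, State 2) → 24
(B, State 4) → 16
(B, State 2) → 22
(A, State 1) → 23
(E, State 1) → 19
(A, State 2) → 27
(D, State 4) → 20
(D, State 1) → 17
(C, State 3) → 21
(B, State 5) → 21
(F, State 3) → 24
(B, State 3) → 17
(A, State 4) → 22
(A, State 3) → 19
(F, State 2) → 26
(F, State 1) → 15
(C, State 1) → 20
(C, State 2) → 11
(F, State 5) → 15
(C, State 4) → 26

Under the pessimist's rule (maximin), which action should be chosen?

D

Row minima: A=11, B=15, C=11, D=17, E=14, F=11
Best worst-case = 17 → D.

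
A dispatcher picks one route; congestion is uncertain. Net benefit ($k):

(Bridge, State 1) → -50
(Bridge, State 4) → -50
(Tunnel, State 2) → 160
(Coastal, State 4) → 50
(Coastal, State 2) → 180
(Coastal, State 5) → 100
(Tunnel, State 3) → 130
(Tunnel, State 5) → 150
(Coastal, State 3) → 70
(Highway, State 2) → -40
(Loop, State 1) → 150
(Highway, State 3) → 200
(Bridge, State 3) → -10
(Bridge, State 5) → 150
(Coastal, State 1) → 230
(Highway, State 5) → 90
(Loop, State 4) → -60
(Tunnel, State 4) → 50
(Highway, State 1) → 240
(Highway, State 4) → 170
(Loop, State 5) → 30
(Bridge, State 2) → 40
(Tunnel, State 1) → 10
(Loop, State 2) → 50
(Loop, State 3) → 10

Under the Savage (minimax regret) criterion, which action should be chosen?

Column bests: State 1=240, State 2=180, State 3=200, State 4=170, State 5=150.
Highway regrets: 0, 220, 0, 0, 60 → max 220
Coastal regrets: 10, 0, 130, 120, 50 → max 130
Tunnel regrets: 230, 20, 70, 120, 0 → max 230
Bridge regrets: 290, 140, 210, 220, 0 → max 290
Loop regrets: 90, 130, 190, 230, 120 → max 230
Smallest max regret = 130 → Coastal.

Coastal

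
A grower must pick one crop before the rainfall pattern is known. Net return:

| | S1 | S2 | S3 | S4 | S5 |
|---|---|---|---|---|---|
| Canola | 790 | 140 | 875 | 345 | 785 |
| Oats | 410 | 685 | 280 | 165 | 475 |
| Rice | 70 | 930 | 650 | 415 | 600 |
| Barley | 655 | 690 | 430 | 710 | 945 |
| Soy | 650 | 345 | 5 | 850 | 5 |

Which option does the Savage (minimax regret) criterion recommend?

Column bests: S1=790, S2=930, S3=875, S4=850, S5=945.
Canola regrets: 0, 790, 0, 505, 160 → max 790
Oats regrets: 380, 245, 595, 685, 470 → max 685
Rice regrets: 720, 0, 225, 435, 345 → max 720
Barley regrets: 135, 240, 445, 140, 0 → max 445
Soy regrets: 140, 585, 870, 0, 940 → max 940
Smallest max regret = 445 → Barley.

Barley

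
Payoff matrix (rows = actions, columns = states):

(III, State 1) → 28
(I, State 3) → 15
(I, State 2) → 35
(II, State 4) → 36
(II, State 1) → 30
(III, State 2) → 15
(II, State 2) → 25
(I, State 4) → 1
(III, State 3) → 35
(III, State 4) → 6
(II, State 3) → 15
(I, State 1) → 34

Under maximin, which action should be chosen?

Row minima: I=1, II=15, III=6
Best worst-case = 15 → II.

II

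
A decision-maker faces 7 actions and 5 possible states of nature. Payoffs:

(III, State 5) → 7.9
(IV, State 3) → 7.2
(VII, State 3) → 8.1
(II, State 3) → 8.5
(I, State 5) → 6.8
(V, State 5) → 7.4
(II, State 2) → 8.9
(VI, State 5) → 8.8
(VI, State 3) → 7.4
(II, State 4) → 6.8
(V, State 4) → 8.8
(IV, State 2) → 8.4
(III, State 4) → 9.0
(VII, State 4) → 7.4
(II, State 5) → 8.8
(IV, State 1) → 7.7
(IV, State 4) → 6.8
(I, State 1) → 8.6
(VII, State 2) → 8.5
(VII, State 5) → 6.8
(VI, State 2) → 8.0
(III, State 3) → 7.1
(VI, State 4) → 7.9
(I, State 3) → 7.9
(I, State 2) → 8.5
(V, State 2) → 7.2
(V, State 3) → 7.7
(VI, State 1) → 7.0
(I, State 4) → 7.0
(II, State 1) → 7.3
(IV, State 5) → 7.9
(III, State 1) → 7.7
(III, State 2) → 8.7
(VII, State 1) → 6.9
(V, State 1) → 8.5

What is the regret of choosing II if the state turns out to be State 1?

Best payoff under State 1 is 8.6.
Regret = 8.6 − 7.3 = 1.3.

1.3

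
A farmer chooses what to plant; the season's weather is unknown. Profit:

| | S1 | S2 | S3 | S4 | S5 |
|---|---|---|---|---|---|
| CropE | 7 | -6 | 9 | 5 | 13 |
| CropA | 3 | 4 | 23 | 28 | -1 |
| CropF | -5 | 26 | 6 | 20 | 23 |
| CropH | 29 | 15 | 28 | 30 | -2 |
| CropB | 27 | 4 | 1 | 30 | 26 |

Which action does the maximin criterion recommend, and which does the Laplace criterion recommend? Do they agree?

Row minima: CropE=-6, CropA=-1, CropF=-5, CropH=-2, CropB=1
Best worst-case = 1 → CropB.
Row averages: CropE=5.6, CropA=11.4, CropF=14, CropH=20, CropB=17.6
Highest average = 20 → CropH.

maximin → CropB; laplace → CropH (disagree)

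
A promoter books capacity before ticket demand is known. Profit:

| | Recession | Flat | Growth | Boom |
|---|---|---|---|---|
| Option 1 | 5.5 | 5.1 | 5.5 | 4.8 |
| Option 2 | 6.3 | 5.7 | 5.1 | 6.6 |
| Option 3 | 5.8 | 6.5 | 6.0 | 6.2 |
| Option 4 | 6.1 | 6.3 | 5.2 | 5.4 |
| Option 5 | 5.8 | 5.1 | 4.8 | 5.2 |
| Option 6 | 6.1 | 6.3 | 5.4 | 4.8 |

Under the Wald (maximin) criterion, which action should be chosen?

Option 3

Row minima: Option 1=4.8, Option 2=5.1, Option 3=5.8, Option 4=5.2, Option 5=4.8, Option 6=4.8
Best worst-case = 5.8 → Option 3.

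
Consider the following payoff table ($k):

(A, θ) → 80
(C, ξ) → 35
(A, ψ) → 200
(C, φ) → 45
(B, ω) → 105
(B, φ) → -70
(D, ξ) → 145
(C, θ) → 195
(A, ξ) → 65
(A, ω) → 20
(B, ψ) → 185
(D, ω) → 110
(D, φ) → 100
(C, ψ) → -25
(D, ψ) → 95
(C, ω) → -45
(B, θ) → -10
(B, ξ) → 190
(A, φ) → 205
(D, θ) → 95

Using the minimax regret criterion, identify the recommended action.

D

Column bests: θ=195, φ=205, ψ=200, ω=110, ξ=190.
A regrets: 115, 0, 0, 90, 125 → max 125
B regrets: 205, 275, 15, 5, 0 → max 275
C regrets: 0, 160, 225, 155, 155 → max 225
D regrets: 100, 105, 105, 0, 45 → max 105
Smallest max regret = 105 → D.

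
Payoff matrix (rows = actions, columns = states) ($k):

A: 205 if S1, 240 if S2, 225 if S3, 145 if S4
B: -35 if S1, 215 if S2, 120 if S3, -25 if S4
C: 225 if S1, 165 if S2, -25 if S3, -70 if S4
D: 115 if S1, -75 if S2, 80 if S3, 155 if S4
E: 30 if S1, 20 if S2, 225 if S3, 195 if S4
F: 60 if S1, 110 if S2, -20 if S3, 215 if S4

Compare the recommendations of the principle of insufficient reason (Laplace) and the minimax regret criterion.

laplace → A; minimax regret → A (agree)

Row averages: A=203.75, B=68.75, C=73.75, D=68.75, E=117.5, F=91.25
Highest average = 203.75 → A.
Column bests: S1=225, S2=240, S3=225, S4=215.
A regrets: 20, 0, 0, 70 → max 70
B regrets: 260, 25, 105, 240 → max 260
C regrets: 0, 75, 250, 285 → max 285
D regrets: 110, 315, 145, 60 → max 315
E regrets: 195, 220, 0, 20 → max 220
F regrets: 165, 130, 245, 0 → max 245
Smallest max regret = 70 → A.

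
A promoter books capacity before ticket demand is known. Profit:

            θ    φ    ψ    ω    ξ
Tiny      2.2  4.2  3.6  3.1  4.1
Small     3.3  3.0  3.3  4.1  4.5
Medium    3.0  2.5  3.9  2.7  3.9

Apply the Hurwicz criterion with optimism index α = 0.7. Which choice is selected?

Small

Tiny: 0.7·4.2 + 0.3·2.2 = 3.6
Small: 0.7·4.5 + 0.3·3.0 = 4.05
Medium: 0.7·3.9 + 0.3·2.5 = 3.48
Highest Hurwicz score = 4.05 → Small.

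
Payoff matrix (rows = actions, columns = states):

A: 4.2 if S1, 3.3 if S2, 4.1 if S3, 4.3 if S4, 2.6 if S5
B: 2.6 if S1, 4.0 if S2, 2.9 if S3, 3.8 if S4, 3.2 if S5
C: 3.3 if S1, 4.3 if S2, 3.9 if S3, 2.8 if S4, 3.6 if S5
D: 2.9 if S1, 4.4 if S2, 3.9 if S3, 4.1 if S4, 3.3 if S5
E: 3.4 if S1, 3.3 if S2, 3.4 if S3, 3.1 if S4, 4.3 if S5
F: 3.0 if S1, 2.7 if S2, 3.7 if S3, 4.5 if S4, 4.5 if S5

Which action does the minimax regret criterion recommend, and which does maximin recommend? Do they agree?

minimax regret → D; maximin → E (disagree)

Column bests: S1=4.2, S2=4.4, S3=4.1, S4=4.5, S5=4.5.
A regrets: 0.0, 1.1, 0.0, 0.2, 1.9 → max 1.9
B regrets: 1.6, 0.4, 1.2, 0.7, 1.3 → max 1.6
C regrets: 0.9, 0.1, 0.2, 1.7, 0.9 → max 1.7
D regrets: 1.3, 0.0, 0.2, 0.4, 1.2 → max 1.3
E regrets: 0.8, 1.1, 0.7, 1.4, 0.2 → max 1.4
F regrets: 1.2, 1.7, 0.4, 0.0, 0.0 → max 1.7
Smallest max regret = 1.3 → D.
Row minima: A=2.6, B=2.6, C=2.8, D=2.9, E=3.1, F=2.7
Best worst-case = 3.1 → E.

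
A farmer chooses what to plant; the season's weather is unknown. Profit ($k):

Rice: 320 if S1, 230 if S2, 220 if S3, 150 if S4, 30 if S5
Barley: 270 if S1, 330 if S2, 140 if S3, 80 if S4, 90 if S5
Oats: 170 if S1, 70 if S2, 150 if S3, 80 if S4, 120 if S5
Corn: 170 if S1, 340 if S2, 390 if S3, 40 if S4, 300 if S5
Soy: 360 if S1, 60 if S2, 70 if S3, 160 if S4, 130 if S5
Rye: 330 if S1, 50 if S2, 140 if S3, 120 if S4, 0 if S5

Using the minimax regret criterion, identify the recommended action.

Column bests: S1=360, S2=340, S3=390, S4=160, S5=300.
Rice regrets: 40, 110, 170, 10, 270 → max 270
Barley regrets: 90, 10, 250, 80, 210 → max 250
Oats regrets: 190, 270, 240, 80, 180 → max 270
Corn regrets: 190, 0, 0, 120, 0 → max 190
Soy regrets: 0, 280, 320, 0, 170 → max 320
Rye regrets: 30, 290, 250, 40, 300 → max 300
Smallest max regret = 190 → Corn.

Corn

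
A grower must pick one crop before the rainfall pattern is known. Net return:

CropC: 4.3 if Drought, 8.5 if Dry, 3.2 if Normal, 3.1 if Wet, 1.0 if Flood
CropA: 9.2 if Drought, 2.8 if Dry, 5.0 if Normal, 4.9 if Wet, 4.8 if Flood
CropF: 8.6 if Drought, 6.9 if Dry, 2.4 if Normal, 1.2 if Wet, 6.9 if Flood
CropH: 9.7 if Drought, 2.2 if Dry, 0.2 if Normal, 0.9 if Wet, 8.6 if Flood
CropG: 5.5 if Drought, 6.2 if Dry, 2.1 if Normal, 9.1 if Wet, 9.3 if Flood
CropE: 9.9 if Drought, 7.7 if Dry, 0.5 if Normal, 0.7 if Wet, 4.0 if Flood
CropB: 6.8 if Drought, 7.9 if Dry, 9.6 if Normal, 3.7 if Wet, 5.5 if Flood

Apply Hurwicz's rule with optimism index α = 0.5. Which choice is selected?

CropC: 0.5·8.5 + 0.5·1.0 = 4.75
CropA: 0.5·9.2 + 0.5·2.8 = 6
CropF: 0.5·8.6 + 0.5·1.2 = 4.9
CropH: 0.5·9.7 + 0.5·0.2 = 4.95
CropG: 0.5·9.3 + 0.5·2.1 = 5.7
CropE: 0.5·9.9 + 0.5·0.5 = 5.2
CropB: 0.5·9.6 + 0.5·3.7 = 6.65
Highest Hurwicz score = 6.65 → CropB.

CropB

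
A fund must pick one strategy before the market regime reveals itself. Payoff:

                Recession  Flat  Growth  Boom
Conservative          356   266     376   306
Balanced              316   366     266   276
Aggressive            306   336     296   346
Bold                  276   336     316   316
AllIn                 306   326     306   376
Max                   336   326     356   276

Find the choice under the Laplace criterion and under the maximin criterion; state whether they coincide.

Row averages: Conservative=326, Balanced=306, Aggressive=321, Bold=311, AllIn=328.5, Max=323.5
Highest average = 328.5 → AllIn.
Row minima: Conservative=266, Balanced=266, Aggressive=296, Bold=276, AllIn=306, Max=276
Best worst-case = 306 → AllIn.

laplace → AllIn; maximin → AllIn (agree)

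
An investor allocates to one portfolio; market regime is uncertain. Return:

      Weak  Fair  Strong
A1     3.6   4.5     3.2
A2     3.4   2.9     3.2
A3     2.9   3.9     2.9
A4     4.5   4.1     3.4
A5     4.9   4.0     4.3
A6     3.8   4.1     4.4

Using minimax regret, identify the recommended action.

A5

Column bests: Weak=4.9, Fair=4.5, Strong=4.4.
A1 regrets: 1.3, 0.0, 1.2 → max 1.3
A2 regrets: 1.5, 1.6, 1.2 → max 1.6
A3 regrets: 2.0, 0.6, 1.5 → max 2.0
A4 regrets: 0.4, 0.4, 1.0 → max 1.0
A5 regrets: 0.0, 0.5, 0.1 → max 0.5
A6 regrets: 1.1, 0.4, 0.0 → max 1.1
Smallest max regret = 0.5 → A5.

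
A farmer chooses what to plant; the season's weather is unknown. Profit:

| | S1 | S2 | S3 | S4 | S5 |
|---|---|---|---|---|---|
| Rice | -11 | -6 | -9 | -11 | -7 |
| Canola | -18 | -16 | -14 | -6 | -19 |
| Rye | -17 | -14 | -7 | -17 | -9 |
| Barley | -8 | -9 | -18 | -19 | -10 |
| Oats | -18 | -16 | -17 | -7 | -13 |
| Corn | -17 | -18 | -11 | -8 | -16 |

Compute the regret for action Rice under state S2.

Best payoff under S2 is -6.
Regret = -6 − (-6) = 0.

0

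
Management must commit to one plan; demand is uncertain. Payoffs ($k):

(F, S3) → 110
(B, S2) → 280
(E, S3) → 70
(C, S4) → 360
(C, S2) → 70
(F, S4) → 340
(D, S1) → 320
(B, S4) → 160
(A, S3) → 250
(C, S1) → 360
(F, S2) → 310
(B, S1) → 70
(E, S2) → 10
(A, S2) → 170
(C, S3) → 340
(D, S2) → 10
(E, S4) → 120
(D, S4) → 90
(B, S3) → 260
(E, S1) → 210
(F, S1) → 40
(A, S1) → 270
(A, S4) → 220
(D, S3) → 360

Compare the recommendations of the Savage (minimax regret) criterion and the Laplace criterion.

minimax regret → A; laplace → C (disagree)

Column bests: S1=360, S2=310, S3=360, S4=360.
A regrets: 90, 140, 110, 140 → max 140
B regrets: 290, 30, 100, 200 → max 290
C regrets: 0, 240, 20, 0 → max 240
D regrets: 40, 300, 0, 270 → max 300
E regrets: 150, 300, 290, 240 → max 300
F regrets: 320, 0, 250, 20 → max 320
Smallest max regret = 140 → A.
Row averages: A=227.5, B=192.5, C=282.5, D=195, E=102.5, F=200
Highest average = 282.5 → C.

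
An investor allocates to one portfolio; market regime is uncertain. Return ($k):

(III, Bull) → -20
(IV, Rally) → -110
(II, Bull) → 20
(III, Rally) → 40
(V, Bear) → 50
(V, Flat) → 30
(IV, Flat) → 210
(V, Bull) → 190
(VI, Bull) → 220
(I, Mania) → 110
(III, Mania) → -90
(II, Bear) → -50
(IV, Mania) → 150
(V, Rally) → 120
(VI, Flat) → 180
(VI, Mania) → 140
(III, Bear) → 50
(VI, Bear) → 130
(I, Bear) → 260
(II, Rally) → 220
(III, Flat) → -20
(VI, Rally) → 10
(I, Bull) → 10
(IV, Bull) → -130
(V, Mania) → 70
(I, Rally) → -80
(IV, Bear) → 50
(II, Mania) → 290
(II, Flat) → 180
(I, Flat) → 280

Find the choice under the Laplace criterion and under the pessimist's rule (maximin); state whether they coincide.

laplace → VI; maximin → V (disagree)

Row averages: I=116, II=132, III=-8, IV=34, V=92, VI=136
Highest average = 136 → VI.
Row minima: I=-80, II=-50, III=-90, IV=-130, V=30, VI=10
Best worst-case = 30 → V.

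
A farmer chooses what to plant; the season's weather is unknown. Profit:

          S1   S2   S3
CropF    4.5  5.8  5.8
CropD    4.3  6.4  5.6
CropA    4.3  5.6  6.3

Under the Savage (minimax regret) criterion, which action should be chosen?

Column bests: S1=4.5, S2=6.4, S3=6.3.
CropF regrets: 0.0, 0.6, 0.5 → max 0.6
CropD regrets: 0.2, 0.0, 0.7 → max 0.7
CropA regrets: 0.2, 0.8, 0.0 → max 0.8
Smallest max regret = 0.6 → CropF.

CropF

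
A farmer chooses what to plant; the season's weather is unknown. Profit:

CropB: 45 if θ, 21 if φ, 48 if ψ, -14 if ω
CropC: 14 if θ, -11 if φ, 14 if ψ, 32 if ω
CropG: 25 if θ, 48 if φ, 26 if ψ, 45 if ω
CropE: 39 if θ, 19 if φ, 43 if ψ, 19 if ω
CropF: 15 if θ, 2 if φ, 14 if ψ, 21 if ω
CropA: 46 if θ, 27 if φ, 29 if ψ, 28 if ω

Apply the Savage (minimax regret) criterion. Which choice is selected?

Column bests: θ=46, φ=48, ψ=48, ω=45.
CropB regrets: 1, 27, 0, 59 → max 59
CropC regrets: 32, 59, 34, 13 → max 59
CropG regrets: 21, 0, 22, 0 → max 22
CropE regrets: 7, 29, 5, 26 → max 29
CropF regrets: 31, 46, 34, 24 → max 46
CropA regrets: 0, 21, 19, 17 → max 21
Smallest max regret = 21 → CropA.

CropA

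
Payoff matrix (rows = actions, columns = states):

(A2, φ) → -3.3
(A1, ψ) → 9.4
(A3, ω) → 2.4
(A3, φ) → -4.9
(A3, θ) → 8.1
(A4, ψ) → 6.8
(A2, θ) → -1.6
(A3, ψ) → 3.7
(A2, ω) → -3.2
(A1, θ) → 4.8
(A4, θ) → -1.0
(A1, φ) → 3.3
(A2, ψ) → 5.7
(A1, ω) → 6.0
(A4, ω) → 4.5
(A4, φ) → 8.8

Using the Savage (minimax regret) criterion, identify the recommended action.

A1

Column bests: θ=8.1, φ=8.8, ψ=9.4, ω=6.0.
A1 regrets: 3.3, 5.5, 0.0, 0.0 → max 5.5
A2 regrets: 9.7, 12.1, 3.7, 9.2 → max 12.1
A3 regrets: 0.0, 13.7, 5.7, 3.6 → max 13.7
A4 regrets: 9.1, 0.0, 2.6, 1.5 → max 9.1
Smallest max regret = 5.5 → A1.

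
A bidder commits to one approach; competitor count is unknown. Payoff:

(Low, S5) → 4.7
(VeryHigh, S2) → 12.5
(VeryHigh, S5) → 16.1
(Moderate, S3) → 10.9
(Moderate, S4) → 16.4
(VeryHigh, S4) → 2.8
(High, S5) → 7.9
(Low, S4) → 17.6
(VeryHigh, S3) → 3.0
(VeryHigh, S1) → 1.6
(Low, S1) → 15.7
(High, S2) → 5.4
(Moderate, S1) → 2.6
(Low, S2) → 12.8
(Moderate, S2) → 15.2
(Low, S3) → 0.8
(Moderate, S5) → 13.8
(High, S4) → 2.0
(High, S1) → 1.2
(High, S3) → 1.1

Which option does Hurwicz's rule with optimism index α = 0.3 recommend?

Moderate

Low: 0.3·17.6 + 0.7·0.8 = 5.84
Moderate: 0.3·16.4 + 0.7·2.6 = 6.74
High: 0.3·7.9 + 0.7·1.1 = 3.14
VeryHigh: 0.3·16.1 + 0.7·1.6 = 5.95
Highest Hurwicz score = 6.74 → Moderate.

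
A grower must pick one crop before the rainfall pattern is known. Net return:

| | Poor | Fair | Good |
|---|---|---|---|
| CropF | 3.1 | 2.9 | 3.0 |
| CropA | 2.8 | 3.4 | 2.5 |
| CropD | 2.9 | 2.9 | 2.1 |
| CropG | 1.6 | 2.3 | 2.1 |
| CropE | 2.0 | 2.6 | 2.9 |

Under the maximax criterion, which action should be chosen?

Row maxima: CropF=3.1, CropA=3.4, CropD=2.9, CropG=2.3, CropE=2.9
Best best-case = 3.4 → CropA.

CropA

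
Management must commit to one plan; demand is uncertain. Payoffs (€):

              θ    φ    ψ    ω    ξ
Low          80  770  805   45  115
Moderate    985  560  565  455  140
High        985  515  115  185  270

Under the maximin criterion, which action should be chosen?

Row minima: Low=45, Moderate=140, High=115
Best worst-case = 140 → Moderate.

Moderate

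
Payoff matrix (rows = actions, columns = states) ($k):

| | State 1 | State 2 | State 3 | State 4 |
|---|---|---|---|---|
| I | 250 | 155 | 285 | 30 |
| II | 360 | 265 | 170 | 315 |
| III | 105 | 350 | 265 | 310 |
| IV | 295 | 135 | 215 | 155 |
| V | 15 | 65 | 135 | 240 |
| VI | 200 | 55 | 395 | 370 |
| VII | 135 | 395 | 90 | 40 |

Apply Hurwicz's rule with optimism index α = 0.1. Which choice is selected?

I: 0.1·285 + 0.9·30 = 55.5
II: 0.1·360 + 0.9·170 = 189
III: 0.1·350 + 0.9·105 = 129.5
IV: 0.1·295 + 0.9·135 = 151
V: 0.1·240 + 0.9·15 = 37.5
VI: 0.1·395 + 0.9·55 = 89
VII: 0.1·395 + 0.9·40 = 75.5
Highest Hurwicz score = 189 → II.

II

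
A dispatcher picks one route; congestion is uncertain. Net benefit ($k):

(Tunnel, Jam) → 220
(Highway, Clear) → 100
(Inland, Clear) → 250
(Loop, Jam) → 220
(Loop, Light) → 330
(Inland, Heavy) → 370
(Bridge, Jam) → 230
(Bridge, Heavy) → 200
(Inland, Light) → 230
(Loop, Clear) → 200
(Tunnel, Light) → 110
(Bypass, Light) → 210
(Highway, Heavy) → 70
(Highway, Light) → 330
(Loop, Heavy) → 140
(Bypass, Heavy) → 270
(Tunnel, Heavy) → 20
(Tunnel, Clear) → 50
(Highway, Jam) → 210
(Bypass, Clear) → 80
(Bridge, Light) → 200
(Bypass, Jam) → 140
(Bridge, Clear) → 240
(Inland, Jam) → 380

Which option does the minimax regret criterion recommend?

Inland

Column bests: Clear=250, Light=330, Heavy=370, Jam=380.
Inland regrets: 0, 100, 0, 0 → max 100
Bypass regrets: 170, 120, 100, 240 → max 240
Bridge regrets: 10, 130, 170, 150 → max 170
Highway regrets: 150, 0, 300, 170 → max 300
Loop regrets: 50, 0, 230, 160 → max 230
Tunnel regrets: 200, 220, 350, 160 → max 350
Smallest max regret = 100 → Inland.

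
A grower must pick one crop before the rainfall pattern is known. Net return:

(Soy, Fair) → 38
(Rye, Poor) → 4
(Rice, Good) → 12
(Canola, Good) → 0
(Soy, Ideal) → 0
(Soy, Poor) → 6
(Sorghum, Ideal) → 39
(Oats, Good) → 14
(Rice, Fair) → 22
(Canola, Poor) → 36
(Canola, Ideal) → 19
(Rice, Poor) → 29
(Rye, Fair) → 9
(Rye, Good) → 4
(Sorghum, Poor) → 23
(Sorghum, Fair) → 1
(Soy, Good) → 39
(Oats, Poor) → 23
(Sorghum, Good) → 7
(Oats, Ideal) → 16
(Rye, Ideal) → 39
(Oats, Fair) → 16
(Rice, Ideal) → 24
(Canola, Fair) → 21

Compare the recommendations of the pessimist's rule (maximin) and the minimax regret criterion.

maximin → Oats; minimax regret → Oats (agree)

Row minima: Rice=12, Soy=0, Sorghum=1, Rye=4, Oats=14, Canola=0
Best worst-case = 14 → Oats.
Column bests: Poor=36, Fair=38, Good=39, Ideal=39.
Rice regrets: 7, 16, 27, 15 → max 27
Soy regrets: 30, 0, 0, 39 → max 39
Sorghum regrets: 13, 37, 32, 0 → max 37
Rye regrets: 32, 29, 35, 0 → max 35
Oats regrets: 13, 22, 25, 23 → max 25
Canola regrets: 0, 17, 39, 20 → max 39
Smallest max regret = 25 → Oats.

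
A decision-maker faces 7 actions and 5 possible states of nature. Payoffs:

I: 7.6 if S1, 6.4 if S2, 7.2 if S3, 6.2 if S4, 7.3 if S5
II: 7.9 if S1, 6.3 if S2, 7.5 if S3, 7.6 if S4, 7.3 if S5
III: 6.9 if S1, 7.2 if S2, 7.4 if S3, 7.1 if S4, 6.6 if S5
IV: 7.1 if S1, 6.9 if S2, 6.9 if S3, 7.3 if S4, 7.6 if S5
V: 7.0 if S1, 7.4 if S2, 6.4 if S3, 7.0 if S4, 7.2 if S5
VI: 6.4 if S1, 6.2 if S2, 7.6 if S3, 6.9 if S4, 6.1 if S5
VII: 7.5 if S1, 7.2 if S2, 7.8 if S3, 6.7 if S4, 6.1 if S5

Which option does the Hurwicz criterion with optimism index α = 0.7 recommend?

I: 0.7·7.6 + 0.3·6.2 = 7.18
II: 0.7·7.9 + 0.3·6.3 = 7.42
III: 0.7·7.4 + 0.3·6.6 = 7.16
IV: 0.7·7.6 + 0.3·6.9 = 7.39
V: 0.7·7.4 + 0.3·6.4 = 7.1
VI: 0.7·7.6 + 0.3·6.1 = 7.15
VII: 0.7·7.8 + 0.3·6.1 = 7.29
Highest Hurwicz score = 7.42 → II.

II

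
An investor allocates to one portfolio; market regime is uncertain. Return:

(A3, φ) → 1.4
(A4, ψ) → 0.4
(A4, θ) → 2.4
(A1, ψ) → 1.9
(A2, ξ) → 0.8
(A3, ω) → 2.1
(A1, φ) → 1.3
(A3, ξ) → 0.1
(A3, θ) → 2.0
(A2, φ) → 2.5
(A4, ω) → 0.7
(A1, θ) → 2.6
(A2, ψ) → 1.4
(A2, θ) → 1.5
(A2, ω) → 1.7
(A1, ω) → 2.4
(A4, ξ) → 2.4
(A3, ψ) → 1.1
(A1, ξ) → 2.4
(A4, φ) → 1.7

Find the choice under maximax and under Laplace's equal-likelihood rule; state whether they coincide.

maximax → A1; laplace → A1 (agree)

Row maxima: A1=2.6, A2=2.5, A3=2.1, A4=2.4
Best best-case = 2.6 → A1.
Row averages: A1=2.12, A2=1.58, A3=1.34, A4=1.52
Highest average = 2.12 → A1.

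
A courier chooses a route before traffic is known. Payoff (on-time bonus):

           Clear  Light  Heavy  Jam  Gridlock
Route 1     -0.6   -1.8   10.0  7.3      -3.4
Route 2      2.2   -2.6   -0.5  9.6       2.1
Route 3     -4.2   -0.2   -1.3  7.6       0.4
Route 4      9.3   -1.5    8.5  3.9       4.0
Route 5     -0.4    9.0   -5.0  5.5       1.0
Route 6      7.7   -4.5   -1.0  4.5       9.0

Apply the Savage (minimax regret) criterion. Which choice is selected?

Column bests: Clear=9.3, Light=9.0, Heavy=10.0, Jam=9.6, Gridlock=9.0.
Route 1 regrets: 9.9, 10.8, 0.0, 2.3, 12.4 → max 12.4
Route 2 regrets: 7.1, 11.6, 10.5, 0.0, 6.9 → max 11.6
Route 3 regrets: 13.5, 9.2, 11.3, 2.0, 8.6 → max 13.5
Route 4 regrets: 0.0, 10.5, 1.5, 5.7, 5.0 → max 10.5
Route 5 regrets: 9.7, 0.0, 15.0, 4.1, 8.0 → max 15.0
Route 6 regrets: 1.6, 13.5, 11.0, 5.1, 0.0 → max 13.5
Smallest max regret = 10.5 → Route 4.

Route 4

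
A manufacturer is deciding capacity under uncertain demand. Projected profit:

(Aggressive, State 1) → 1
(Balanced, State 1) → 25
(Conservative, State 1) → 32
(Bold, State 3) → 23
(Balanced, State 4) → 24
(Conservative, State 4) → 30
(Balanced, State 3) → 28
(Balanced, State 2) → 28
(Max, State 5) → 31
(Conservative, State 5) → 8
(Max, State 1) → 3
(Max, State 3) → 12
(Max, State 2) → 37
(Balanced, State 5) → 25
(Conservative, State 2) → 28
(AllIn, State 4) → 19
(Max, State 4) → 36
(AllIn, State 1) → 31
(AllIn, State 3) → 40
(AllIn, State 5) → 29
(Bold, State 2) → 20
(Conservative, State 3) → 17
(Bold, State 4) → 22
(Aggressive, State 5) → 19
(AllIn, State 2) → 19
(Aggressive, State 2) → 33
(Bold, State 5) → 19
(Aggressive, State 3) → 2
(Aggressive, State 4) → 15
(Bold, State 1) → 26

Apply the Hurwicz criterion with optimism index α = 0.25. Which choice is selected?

Conservative: 0.25·32 + 0.75·8 = 14
Balanced: 0.25·28 + 0.75·24 = 25
Aggressive: 0.25·33 + 0.75·1 = 9
Bold: 0.25·26 + 0.75·19 = 20.75
AllIn: 0.25·40 + 0.75·19 = 24.25
Max: 0.25·37 + 0.75·3 = 11.5
Highest Hurwicz score = 25 → Balanced.

Balanced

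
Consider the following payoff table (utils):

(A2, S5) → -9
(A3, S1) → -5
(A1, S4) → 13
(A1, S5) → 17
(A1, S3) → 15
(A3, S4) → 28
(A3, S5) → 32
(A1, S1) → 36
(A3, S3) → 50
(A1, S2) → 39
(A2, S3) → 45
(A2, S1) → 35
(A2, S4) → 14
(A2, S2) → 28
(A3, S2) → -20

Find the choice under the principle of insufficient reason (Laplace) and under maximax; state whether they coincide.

Row averages: A1=24, A2=22.6, A3=17
Highest average = 24 → A1.
Row maxima: A1=39, A2=45, A3=50
Best best-case = 50 → A3.

laplace → A1; maximax → A3 (disagree)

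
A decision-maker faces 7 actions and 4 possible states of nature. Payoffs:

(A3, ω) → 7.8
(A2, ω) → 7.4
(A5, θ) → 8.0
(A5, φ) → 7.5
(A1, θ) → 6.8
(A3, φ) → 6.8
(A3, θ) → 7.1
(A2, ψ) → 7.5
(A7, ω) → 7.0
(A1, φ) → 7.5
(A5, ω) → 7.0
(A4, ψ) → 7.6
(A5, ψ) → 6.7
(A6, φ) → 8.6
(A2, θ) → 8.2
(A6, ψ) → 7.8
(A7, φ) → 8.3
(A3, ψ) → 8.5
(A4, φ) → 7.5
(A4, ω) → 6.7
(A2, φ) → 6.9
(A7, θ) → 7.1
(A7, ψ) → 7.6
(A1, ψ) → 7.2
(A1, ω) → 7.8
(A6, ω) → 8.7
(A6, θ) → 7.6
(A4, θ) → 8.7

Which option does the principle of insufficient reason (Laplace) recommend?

Row averages: A1=7.325, A2=7.5, A3=7.55, A4=7.625, A5=7.3, A6=8.175, A7=7.5
Highest average = 8.175 → A6.

A6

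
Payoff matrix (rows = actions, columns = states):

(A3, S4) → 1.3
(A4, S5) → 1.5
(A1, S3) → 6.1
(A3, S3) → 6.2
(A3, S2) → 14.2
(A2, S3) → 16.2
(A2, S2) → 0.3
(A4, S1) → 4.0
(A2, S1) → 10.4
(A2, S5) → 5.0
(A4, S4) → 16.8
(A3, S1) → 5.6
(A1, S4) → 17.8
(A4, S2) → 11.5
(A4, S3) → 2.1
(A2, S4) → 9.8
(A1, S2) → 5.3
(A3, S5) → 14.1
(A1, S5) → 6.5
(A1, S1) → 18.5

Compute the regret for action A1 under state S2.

8.9

Best payoff under S2 is 14.2.
Regret = 14.2 − 5.3 = 8.9.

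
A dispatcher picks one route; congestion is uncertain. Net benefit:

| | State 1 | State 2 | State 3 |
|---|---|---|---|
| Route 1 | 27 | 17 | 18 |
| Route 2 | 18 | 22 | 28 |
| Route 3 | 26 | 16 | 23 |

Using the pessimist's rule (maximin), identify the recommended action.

Route 2

Row minima: Route 1=17, Route 2=18, Route 3=16
Best worst-case = 18 → Route 2.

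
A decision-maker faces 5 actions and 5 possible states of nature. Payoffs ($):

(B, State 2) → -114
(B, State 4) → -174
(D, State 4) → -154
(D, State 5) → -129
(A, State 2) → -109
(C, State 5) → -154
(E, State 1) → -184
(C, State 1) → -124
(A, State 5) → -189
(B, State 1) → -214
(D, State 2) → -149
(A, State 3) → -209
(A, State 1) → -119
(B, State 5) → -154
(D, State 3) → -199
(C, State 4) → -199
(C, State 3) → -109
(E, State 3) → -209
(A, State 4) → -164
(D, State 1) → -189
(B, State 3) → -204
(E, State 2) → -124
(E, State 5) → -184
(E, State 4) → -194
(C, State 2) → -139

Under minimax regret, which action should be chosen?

Column bests: State 1=-119, State 2=-109, State 3=-109, State 4=-154, State 5=-129.
A regrets: 0, 0, 100, 10, 60 → max 100
B regrets: 95, 5, 95, 20, 25 → max 95
C regrets: 5, 30, 0, 45, 25 → max 45
D regrets: 70, 40, 90, 0, 0 → max 90
E regrets: 65, 15, 100, 40, 55 → max 100
Smallest max regret = 45 → C.

C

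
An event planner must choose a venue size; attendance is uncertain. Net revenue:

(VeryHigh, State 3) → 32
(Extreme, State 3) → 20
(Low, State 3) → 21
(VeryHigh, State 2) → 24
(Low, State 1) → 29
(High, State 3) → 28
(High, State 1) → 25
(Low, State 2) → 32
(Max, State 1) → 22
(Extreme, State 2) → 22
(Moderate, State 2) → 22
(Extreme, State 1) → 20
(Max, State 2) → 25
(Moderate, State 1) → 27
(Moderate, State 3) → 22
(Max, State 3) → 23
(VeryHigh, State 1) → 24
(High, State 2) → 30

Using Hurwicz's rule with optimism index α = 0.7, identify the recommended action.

Low: 0.7·32 + 0.3·21 = 28.7
Moderate: 0.7·27 + 0.3·22 = 25.5
High: 0.7·30 + 0.3·25 = 28.5
VeryHigh: 0.7·32 + 0.3·24 = 29.6
Extreme: 0.7·22 + 0.3·20 = 21.4
Max: 0.7·25 + 0.3·22 = 24.1
Highest Hurwicz score = 29.6 → VeryHigh.

VeryHigh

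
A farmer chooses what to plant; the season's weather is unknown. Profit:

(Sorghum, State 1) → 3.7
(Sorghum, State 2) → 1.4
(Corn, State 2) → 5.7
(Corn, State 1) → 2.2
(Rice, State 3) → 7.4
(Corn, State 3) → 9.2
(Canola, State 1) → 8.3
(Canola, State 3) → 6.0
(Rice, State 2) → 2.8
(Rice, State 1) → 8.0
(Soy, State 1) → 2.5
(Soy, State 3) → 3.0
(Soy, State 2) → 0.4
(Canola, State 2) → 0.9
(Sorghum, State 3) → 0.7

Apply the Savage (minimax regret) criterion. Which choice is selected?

Column bests: State 1=8.3, State 2=5.7, State 3=9.2.
Sorghum regrets: 4.6, 4.3, 8.5 → max 8.5
Soy regrets: 5.8, 5.3, 6.2 → max 6.2
Rice regrets: 0.3, 2.9, 1.8 → max 2.9
Canola regrets: 0.0, 4.8, 3.2 → max 4.8
Corn regrets: 6.1, 0.0, 0.0 → max 6.1
Smallest max regret = 2.9 → Rice.

Rice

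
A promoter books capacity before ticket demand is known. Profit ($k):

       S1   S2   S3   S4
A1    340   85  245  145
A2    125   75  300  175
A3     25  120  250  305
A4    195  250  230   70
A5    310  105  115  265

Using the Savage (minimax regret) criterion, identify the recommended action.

Column bests: S1=340, S2=250, S3=300, S4=305.
A1 regrets: 0, 165, 55, 160 → max 165
A2 regrets: 215, 175, 0, 130 → max 215
A3 regrets: 315, 130, 50, 0 → max 315
A4 regrets: 145, 0, 70, 235 → max 235
A5 regrets: 30, 145, 185, 40 → max 185
Smallest max regret = 165 → A1.

A1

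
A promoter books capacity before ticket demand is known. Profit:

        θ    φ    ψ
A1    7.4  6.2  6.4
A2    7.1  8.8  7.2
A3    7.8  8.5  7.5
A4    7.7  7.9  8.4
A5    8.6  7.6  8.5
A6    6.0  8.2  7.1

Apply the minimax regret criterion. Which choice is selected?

A4

Column bests: θ=8.6, φ=8.8, ψ=8.5.
A1 regrets: 1.2, 2.6, 2.1 → max 2.6
A2 regrets: 1.5, 0.0, 1.3 → max 1.5
A3 regrets: 0.8, 0.3, 1.0 → max 1.0
A4 regrets: 0.9, 0.9, 0.1 → max 0.9
A5 regrets: 0.0, 1.2, 0.0 → max 1.2
A6 regrets: 2.6, 0.6, 1.4 → max 2.6
Smallest max regret = 0.9 → A4.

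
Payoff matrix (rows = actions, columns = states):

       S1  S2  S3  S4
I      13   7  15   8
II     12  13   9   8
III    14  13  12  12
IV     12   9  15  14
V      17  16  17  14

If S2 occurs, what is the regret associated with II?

Best payoff under S2 is 16.
Regret = 16 − 13 = 3.

3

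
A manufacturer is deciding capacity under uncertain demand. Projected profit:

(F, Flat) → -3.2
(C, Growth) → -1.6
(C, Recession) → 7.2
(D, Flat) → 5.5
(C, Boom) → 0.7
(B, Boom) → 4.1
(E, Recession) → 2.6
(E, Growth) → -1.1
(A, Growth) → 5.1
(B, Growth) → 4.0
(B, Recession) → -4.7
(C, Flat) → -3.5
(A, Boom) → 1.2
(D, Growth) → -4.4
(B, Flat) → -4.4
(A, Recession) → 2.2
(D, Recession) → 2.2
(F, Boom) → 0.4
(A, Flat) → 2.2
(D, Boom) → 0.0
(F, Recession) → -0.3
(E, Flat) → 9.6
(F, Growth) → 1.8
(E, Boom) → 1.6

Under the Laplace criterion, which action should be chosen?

E

Row averages: A=2.675, B=-0.25, C=0.7, D=0.825, E=3.175, F=-0.325
Highest average = 3.175 → E.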